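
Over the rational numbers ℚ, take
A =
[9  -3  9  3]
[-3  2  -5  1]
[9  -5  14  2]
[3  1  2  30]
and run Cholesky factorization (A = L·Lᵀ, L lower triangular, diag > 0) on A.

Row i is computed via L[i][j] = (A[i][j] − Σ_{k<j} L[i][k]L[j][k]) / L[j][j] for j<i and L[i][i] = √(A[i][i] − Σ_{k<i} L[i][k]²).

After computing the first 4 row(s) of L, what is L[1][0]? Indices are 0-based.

L[1][0] = -1

Step 1: L[0][0] = √(9) = 3.
  L[1][0] = (-3) / L[0][0] = -1.
Step 2: L[1][1] = √(1) = 1.
  L[2][0] = (9) / L[0][0] = 3.
  L[2][1] = (-2) / L[1][1] = -2.
Step 3: L[2][2] = √(1) = 1.
  L[3][0] = (3) / L[0][0] = 1.
  L[3][1] = (2) / L[1][1] = 2.
  L[3][2] = (3) / L[2][2] = 3.
Step 4: L[3][3] = √(16) = 4.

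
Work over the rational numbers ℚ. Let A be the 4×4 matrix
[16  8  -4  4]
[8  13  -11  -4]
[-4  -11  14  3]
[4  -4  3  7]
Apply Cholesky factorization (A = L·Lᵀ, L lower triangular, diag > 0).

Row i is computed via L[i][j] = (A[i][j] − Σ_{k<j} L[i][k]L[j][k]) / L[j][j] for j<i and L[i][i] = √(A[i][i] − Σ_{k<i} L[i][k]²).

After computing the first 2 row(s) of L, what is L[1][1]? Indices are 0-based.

Step 1: L[0][0] = √(16) = 4.
  L[1][0] = (8) / L[0][0] = 2.
Step 2: L[1][1] = √(9) = 3.

L[1][1] = 3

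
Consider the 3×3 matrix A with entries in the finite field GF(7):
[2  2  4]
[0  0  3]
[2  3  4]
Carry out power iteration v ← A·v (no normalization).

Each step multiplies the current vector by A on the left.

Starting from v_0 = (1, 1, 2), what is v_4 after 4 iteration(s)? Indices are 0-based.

v_4 = (6, 5, 1)

v_0 = (1, 1, 2).
v_1 = A·v_0 = (5, 6, 6).
v_2 = A·v_1 = (4, 4, 3).
v_3 = A·v_2 = (0, 2, 4).
v_4 = A·v_3 = (6, 5, 1).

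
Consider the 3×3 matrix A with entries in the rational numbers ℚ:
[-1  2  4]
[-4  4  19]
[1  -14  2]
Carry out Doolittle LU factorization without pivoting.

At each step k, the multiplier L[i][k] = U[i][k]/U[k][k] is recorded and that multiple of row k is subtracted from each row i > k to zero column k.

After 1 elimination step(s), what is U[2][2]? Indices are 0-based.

[col 0] pivot -1
  R1 -= 4*R0 → (0, -4, 3)  (L[1][0] := 4)
  R2 -= -1*R0 → (0, -12, 6)  (L[2][0] := -1)

U[2][2] = 6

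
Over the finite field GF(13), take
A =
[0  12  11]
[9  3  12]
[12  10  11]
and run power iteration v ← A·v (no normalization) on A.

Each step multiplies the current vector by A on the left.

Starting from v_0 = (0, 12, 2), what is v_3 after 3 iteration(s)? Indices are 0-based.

v_3 = (1, 11, 11)

v_0 = (0, 12, 2).
v_1 = A·v_0 = (10, 8, 12).
v_2 = A·v_1 = (7, 11, 7).
v_3 = A·v_2 = (1, 11, 11).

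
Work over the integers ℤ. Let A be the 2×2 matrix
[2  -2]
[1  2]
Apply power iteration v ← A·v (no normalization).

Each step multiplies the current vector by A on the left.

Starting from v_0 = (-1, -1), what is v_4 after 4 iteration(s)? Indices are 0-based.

v_0 = (-1, -1).
v_1 = A·v_0 = (0, -3).
v_2 = A·v_1 = (6, -6).
v_3 = A·v_2 = (24, -6).
v_4 = A·v_3 = (60, 12).

v_4 = (60, 12)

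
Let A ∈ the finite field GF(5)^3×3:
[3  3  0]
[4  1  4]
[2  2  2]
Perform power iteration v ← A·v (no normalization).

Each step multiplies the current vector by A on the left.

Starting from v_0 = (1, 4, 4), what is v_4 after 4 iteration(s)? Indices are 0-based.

v_0 = (1, 4, 4).
v_1 = A·v_0 = (0, 4, 3).
v_2 = A·v_1 = (2, 1, 4).
v_3 = A·v_2 = (4, 0, 4).
v_4 = A·v_3 = (2, 2, 1).

v_4 = (2, 2, 1)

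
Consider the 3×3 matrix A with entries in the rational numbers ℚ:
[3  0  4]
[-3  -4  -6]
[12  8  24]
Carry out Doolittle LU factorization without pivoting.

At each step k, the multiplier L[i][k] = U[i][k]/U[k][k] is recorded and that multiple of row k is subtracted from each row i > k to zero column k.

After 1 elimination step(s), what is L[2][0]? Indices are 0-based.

k=0: U[0][0]=3
  eliminate (1,0): mult=-1, new row 1: (0, -4, -2); set L[1][0]=-1
  eliminate (2,0): mult=4, new row 2: (0, 8, 8); set L[2][0]=4

L[2][0] = 4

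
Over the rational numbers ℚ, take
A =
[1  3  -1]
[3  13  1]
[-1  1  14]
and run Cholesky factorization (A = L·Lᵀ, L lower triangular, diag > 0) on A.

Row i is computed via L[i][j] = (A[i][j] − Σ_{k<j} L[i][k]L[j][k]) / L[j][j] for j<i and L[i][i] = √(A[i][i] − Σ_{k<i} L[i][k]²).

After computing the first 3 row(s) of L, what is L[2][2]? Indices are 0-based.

Step 1: L[0][0] = √(1) = 1.
  L[1][0] = (3) / L[0][0] = 3.
Step 2: L[1][1] = √(4) = 2.
  L[2][0] = (-1) / L[0][0] = -1.
  L[2][1] = (4) / L[1][1] = 2.
Step 3: L[2][2] = √(9) = 3.

L[2][2] = 3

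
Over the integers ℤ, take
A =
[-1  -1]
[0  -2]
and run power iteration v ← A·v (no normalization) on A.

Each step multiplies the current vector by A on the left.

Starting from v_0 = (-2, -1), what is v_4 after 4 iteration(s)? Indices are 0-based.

v_4 = (-17, -16)

v_0 = (-2, -1).
v_1 = A·v_0 = (3, 2).
v_2 = A·v_1 = (-5, -4).
v_3 = A·v_2 = (9, 8).
v_4 = A·v_3 = (-17, -16).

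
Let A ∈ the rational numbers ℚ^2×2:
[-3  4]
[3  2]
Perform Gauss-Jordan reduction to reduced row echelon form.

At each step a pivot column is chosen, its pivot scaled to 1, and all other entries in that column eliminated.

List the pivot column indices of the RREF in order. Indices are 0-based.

[1] R0 /= -3  ⇒  (1, -4/3)
     R1 -= 3·R0  ⇒  (0, 6)
[2] R1 /= 6  ⇒  (0, 1)
     R0 -= -4/3·R1  ⇒  (1, 0)

pivot columns: 0, 1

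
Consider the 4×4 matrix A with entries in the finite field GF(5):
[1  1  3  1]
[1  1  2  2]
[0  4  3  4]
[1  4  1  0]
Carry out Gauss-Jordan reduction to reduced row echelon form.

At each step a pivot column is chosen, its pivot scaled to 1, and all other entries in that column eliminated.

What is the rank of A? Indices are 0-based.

rank = 4

step 1: normalize row 0 (÷1) = (1, 1, 3, 1)
  row 1: subtract 1×row0 = (0, 0, 4, 1)
  row 3: subtract 1×row0 = (0, 3, 3, 4)
step 2: exchange rows 1,2
step 2: normalize row 1 (÷4) = (0, 1, 2, 1)
  row 0: subtract 1×row1 = (1, 0, 1, 0)
  row 3: subtract 3×row1 = (0, 0, 2, 1)
step 3: normalize row 2 (÷4) = (0, 0, 1, 4)
  row 0: subtract 1×row2 = (1, 0, 0, 1)
  row 1: subtract 2×row2 = (0, 1, 0, 3)
  row 3: subtract 2×row2 = (0, 0, 0, 3)
step 4: normalize row 3 (÷3) = (0, 0, 0, 1)
  row 0: subtract 1×row3 = (1, 0, 0, 0)
  row 1: subtract 3×row3 = (0, 1, 0, 0)
  row 2: subtract 4×row3 = (0, 0, 1, 0)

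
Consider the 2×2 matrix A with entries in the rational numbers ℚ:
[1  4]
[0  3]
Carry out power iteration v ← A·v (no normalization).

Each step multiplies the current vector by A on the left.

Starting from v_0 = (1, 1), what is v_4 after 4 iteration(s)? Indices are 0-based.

v_4 = (161, 81)

v_0 = (1, 1).
v_1 = A·v_0 = (5, 3).
v_2 = A·v_1 = (17, 9).
v_3 = A·v_2 = (53, 27).
v_4 = A·v_3 = (161, 81).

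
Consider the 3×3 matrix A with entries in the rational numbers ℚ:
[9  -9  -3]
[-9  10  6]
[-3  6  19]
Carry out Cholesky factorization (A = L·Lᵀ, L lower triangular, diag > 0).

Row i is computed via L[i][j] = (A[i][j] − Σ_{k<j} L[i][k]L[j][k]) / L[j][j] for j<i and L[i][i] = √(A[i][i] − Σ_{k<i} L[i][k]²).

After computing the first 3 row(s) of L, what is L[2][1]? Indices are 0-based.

Step 1: L[0][0] = √(9) = 3.
  L[1][0] = (-9) / L[0][0] = -3.
Step 2: L[1][1] = √(1) = 1.
  L[2][0] = (-3) / L[0][0] = -1.
  L[2][1] = (3) / L[1][1] = 3.
Step 3: L[2][2] = √(9) = 3.

L[2][1] = 3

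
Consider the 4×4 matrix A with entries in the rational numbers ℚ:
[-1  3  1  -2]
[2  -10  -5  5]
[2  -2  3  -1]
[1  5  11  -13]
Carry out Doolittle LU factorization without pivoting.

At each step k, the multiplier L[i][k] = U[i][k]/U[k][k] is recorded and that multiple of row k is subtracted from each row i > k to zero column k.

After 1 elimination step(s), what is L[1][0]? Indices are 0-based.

[col 0] pivot -1
  R1 -= -2*R0 → (0, -4, -3, 1)  (L[1][0] := -2)
  R2 -= -2*R0 → (0, 4, 5, -5)  (L[2][0] := -2)
  R3 -= -1*R0 → (0, 8, 12, -15)  (L[3][0] := -1)

L[1][0] = -2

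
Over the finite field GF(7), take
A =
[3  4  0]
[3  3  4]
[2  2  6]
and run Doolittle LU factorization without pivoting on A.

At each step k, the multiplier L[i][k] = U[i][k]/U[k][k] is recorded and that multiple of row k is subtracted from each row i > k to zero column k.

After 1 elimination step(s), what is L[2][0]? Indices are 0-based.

L[2][0] = 3

Step 1: pivot at (0,0) is 3.
  row1 ← row1 − (1)·row0  ⇒  L[1][0]=1, U row1=(0, 6, 4)
  row2 ← row2 − (3)·row0  ⇒  L[2][0]=3, U row2=(0, 4, 6)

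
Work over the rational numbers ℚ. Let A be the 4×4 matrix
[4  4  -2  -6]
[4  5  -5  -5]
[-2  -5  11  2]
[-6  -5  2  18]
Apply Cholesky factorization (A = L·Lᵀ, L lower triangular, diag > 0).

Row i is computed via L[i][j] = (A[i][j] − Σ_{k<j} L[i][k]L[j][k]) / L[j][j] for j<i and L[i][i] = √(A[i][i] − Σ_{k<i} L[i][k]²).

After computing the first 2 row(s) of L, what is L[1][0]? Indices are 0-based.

L[1][0] = 2

Step 1: L[0][0] = √(4) = 2.
  L[1][0] = (4) / L[0][0] = 2.
Step 2: L[1][1] = √(1) = 1.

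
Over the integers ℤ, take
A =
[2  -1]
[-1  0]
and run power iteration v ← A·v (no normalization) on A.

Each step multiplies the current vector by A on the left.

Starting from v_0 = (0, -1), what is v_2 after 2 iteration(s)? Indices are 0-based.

v_0 = (0, -1).
v_1 = A·v_0 = (1, 0).
v_2 = A·v_1 = (2, -1).

v_2 = (2, -1)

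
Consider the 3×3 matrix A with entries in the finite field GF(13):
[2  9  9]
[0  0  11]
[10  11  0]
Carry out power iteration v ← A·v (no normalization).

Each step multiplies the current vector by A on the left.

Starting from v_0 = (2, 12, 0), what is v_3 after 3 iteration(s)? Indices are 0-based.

v_3 = (11, 9, 5)

v_0 = (2, 12, 0).
v_1 = A·v_0 = (8, 0, 9).
v_2 = A·v_1 = (6, 8, 2).
v_3 = A·v_2 = (11, 9, 5).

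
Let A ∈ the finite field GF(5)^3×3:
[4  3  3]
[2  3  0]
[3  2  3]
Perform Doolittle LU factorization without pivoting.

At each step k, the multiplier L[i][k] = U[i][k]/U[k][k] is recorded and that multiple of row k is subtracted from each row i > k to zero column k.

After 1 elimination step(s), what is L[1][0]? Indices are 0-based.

L[1][0] = 3

Step 1: pivot at (0,0) is 4.
  row1 ← row1 − (3)·row0  ⇒  L[1][0]=3, U row1=(0, 4, 1)
  row2 ← row2 − (2)·row0  ⇒  L[2][0]=2, U row2=(0, 1, 2)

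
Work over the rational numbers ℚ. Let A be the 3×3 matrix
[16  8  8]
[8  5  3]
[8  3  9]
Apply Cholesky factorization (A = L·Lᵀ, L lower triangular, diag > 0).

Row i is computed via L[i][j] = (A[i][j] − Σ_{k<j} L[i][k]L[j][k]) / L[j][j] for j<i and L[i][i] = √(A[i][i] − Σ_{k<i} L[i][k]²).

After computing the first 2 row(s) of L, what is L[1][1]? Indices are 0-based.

Step 1: L[0][0] = √(16) = 4.
  L[1][0] = (8) / L[0][0] = 2.
Step 2: L[1][1] = √(1) = 1.

L[1][1] = 1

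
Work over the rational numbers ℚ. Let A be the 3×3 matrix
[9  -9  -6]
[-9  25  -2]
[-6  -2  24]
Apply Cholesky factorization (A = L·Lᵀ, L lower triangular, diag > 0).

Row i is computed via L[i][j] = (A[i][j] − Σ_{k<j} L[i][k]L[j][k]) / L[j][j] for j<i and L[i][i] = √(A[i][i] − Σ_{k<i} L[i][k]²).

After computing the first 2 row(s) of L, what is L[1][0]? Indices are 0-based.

Step 1: L[0][0] = √(9) = 3.
  L[1][0] = (-9) / L[0][0] = -3.
Step 2: L[1][1] = √(16) = 4.

L[1][0] = -3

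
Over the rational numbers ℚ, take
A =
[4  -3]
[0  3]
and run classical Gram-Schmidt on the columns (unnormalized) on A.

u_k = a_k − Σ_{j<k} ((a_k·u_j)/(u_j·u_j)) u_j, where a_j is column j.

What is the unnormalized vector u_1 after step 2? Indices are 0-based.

u_1 = (0, 3)

Step 1: u_0 = a_0 = (4, 0).
Step 2: u_1 = a_1 − (-3/4)·u_0 = (0, 3).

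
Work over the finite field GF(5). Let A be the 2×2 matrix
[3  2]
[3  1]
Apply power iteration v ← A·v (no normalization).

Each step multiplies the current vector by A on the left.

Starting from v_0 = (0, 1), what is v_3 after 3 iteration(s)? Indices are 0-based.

v_3 = (3, 1)

v_0 = (0, 1).
v_1 = A·v_0 = (2, 1).
v_2 = A·v_1 = (3, 2).
v_3 = A·v_2 = (3, 1).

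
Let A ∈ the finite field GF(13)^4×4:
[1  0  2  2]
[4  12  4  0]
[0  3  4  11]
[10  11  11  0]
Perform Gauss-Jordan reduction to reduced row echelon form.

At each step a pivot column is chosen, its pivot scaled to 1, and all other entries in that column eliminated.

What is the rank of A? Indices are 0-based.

[1] R0 /= 1  ⇒  (1, 0, 2, 2)
     R1 -= 4·R0  ⇒  (0, 12, 9, 5)
     R3 -= 10·R0  ⇒  (0, 11, 4, 6)
[2] R1 /= 12  ⇒  (0, 1, 4, 8)
     R2 -= 3·R1  ⇒  (0, 0, 5, 0)
     R3 -= 11·R1  ⇒  (0, 0, 12, 9)
[3] R2 /= 5  ⇒  (0, 0, 1, 0)
     R0 -= 2·R2  ⇒  (1, 0, 0, 2)
     R1 -= 4·R2  ⇒  (0, 1, 0, 8)
     R3 -= 12·R2  ⇒  (0, 0, 0, 9)
[4] R3 /= 9  ⇒  (0, 0, 0, 1)
     R0 -= 2·R3  ⇒  (1, 0, 0, 0)
     R1 -= 8·R3  ⇒  (0, 1, 0, 0)

rank = 4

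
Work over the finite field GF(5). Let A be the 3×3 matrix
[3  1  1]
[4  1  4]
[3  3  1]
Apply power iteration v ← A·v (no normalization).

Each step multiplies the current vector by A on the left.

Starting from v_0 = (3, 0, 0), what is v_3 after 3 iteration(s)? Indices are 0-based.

v_3 = (0, 4, 3)

v_0 = (3, 0, 0).
v_1 = A·v_0 = (4, 2, 4).
v_2 = A·v_1 = (3, 4, 2).
v_3 = A·v_2 = (0, 4, 3).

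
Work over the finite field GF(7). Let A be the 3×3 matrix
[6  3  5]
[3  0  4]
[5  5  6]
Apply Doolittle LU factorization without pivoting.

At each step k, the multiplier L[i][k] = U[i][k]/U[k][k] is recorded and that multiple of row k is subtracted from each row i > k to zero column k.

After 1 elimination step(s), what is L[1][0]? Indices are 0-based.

L[1][0] = 4

k=0: U[0][0]=6
  eliminate (1,0): mult=4, new row 1: (0, 2, 5); set L[1][0]=4
  eliminate (2,0): mult=2, new row 2: (0, 6, 3); set L[2][0]=2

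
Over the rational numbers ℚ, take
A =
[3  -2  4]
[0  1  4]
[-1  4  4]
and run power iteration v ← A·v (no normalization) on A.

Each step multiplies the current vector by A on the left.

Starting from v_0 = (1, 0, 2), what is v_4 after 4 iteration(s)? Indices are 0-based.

v_4 = (1493, 1412, 1849)

v_0 = (1, 0, 2).
v_1 = A·v_0 = (11, 8, 7).
v_2 = A·v_1 = (45, 36, 49).
v_3 = A·v_2 = (259, 232, 295).
v_4 = A·v_3 = (1493, 1412, 1849).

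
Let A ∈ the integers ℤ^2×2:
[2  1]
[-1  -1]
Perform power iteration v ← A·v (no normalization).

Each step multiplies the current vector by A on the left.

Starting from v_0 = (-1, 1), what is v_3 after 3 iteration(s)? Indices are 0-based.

v_3 = (-3, 1)

v_0 = (-1, 1).
v_1 = A·v_0 = (-1, 0).
v_2 = A·v_1 = (-2, 1).
v_3 = A·v_2 = (-3, 1).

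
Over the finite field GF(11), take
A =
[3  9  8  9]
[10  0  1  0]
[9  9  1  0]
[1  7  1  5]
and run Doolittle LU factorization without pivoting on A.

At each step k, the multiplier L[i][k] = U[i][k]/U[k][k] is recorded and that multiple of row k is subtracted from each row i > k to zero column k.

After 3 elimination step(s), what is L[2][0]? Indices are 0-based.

L[2][0] = 3

[col 0] pivot 3
  R1 -= 7*R0 → (0, 3, 0, 3)  (L[1][0] := 7)
  R2 -= 3*R0 → (0, 4, 10, 6)  (L[2][0] := 3)
  R3 -= 4*R0 → (0, 4, 2, 2)  (L[3][0] := 4)
[col 1] pivot 3
  R2 -= 5*R1 → (0, 0, 10, 2)  (L[2][1] := 5)
  R3 -= 5*R1 → (0, 0, 2, 9)  (L[3][1] := 5)
[col 2] pivot 10
  R3 -= 9*R2 → (0, 0, 0, 2)  (L[3][2] := 9)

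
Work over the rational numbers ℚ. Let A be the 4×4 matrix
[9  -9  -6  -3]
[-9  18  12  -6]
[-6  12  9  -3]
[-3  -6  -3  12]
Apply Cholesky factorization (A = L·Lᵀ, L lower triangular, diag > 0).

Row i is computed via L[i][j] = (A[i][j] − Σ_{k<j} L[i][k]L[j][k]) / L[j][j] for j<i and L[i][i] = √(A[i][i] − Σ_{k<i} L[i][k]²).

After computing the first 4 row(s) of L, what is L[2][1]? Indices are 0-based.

Step 1: L[0][0] = √(9) = 3.
  L[1][0] = (-9) / L[0][0] = -3.
Step 2: L[1][1] = √(9) = 3.
  L[2][0] = (-6) / L[0][0] = -2.
  L[2][1] = (6) / L[1][1] = 2.
Step 3: L[2][2] = √(1) = 1.
  L[3][0] = (-3) / L[0][0] = -1.
  L[3][1] = (-9) / L[1][1] = -3.
  L[3][2] = (1) / L[2][2] = 1.
Step 4: L[3][3] = √(1) = 1.

L[2][1] = 2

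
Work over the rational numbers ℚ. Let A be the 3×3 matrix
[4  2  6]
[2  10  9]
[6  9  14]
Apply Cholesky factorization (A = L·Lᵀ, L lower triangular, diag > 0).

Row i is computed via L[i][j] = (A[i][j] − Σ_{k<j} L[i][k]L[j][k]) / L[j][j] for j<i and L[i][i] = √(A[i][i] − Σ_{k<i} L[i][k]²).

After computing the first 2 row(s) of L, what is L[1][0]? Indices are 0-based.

Step 1: L[0][0] = √(4) = 2.
  L[1][0] = (2) / L[0][0] = 1.
Step 2: L[1][1] = √(9) = 3.

L[1][0] = 1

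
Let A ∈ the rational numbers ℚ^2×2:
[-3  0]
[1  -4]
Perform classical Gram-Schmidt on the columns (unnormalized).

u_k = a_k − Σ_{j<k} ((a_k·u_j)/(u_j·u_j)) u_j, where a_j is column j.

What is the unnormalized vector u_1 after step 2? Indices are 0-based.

Step 1: u_0 = a_0 = (-3, 1).
Step 2: u_1 = a_1 − (-2/5)·u_0 = (-6/5, -18/5).

u_1 = (-6/5, -18/5)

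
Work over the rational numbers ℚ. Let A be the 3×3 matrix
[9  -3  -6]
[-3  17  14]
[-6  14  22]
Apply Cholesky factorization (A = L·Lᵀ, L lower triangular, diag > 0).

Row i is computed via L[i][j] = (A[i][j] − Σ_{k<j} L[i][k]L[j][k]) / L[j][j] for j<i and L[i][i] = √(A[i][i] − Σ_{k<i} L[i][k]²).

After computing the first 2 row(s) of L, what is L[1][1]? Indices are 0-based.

L[1][1] = 4

Step 1: L[0][0] = √(9) = 3.
  L[1][0] = (-3) / L[0][0] = -1.
Step 2: L[1][1] = √(16) = 4.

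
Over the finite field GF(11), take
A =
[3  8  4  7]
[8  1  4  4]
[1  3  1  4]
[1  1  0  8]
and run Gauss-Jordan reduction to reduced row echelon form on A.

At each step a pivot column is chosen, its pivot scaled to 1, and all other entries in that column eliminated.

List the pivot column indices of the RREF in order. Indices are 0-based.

pivot(0,0)=3: scale R0 → (1, 10, 5, 6)
  clear (1,0): R1 −= (8)R0 → (0, 9, 8, 0)
  clear (2,0): R2 −= (1)R0 → (0, 4, 7, 9)
  clear (3,0): R3 −= (1)R0 → (0, 2, 6, 2)
pivot(1,1)=9: scale R1 → (0, 1, 7, 0)
  clear (0,1): R0 −= (10)R1 → (1, 0, 1, 6)
  clear (2,1): R2 −= (4)R1 → (0, 0, 1, 9)
  clear (3,1): R3 −= (2)R1 → (0, 0, 3, 2)
pivot(2,2)=1: scale R2 → (0, 0, 1, 9)
  clear (0,2): R0 −= (1)R2 → (1, 0, 0, 8)
  clear (1,2): R1 −= (7)R2 → (0, 1, 0, 3)
  clear (3,2): R3 −= (3)R2 → (0, 0, 0, 8)
pivot(3,3)=8: scale R3 → (0, 0, 0, 1)
  clear (0,3): R0 −= (8)R3 → (1, 0, 0, 0)
  clear (1,3): R1 −= (3)R3 → (0, 1, 0, 0)
  clear (2,3): R2 −= (9)R3 → (0, 0, 1, 0)

pivot columns: 0, 1, 2, 3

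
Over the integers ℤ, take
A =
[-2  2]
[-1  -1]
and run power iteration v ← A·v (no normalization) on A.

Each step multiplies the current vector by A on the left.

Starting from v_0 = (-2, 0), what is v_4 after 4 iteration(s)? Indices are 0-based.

v_4 = (28, -6)

v_0 = (-2, 0).
v_1 = A·v_0 = (4, 2).
v_2 = A·v_1 = (-4, -6).
v_3 = A·v_2 = (-4, 10).
v_4 = A·v_3 = (28, -6).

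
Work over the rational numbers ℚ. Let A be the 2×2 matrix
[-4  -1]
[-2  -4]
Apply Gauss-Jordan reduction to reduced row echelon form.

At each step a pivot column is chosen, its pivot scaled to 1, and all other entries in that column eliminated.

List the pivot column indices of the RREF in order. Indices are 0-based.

pivot columns: 0, 1

pivot(0,0)=-4: scale R0 → (1, 1/4)
  clear (1,0): R1 −= (-2)R0 → (0, -7/2)
pivot(1,1)=-7/2: scale R1 → (0, 1)
  clear (0,1): R0 −= (1/4)R1 → (1, 0)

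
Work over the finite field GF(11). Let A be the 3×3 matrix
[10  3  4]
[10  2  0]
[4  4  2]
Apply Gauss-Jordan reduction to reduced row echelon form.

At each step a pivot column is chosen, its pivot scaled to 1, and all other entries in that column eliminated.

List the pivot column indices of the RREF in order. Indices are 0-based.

pivot columns: 0, 1, 2

step 1: normalize row 0 (÷10) = (1, 8, 7)
  row 1: subtract 10×row0 = (0, 10, 7)
  row 2: subtract 4×row0 = (0, 5, 7)
step 2: normalize row 1 (÷10) = (0, 1, 4)
  row 0: subtract 8×row1 = (1, 0, 8)
  row 2: subtract 5×row1 = (0, 0, 9)
step 3: normalize row 2 (÷9) = (0, 0, 1)
  row 0: subtract 8×row2 = (1, 0, 0)
  row 1: subtract 4×row2 = (0, 1, 0)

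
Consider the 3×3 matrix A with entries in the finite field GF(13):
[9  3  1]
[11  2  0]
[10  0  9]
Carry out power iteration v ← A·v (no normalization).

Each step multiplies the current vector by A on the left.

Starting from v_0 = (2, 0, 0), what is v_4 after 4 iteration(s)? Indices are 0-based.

v_0 = (2, 0, 0).
v_1 = A·v_0 = (5, 9, 7).
v_2 = A·v_1 = (1, 8, 9).
v_3 = A·v_2 = (3, 1, 0).
v_4 = A·v_3 = (4, 9, 4).

v_4 = (4, 9, 4)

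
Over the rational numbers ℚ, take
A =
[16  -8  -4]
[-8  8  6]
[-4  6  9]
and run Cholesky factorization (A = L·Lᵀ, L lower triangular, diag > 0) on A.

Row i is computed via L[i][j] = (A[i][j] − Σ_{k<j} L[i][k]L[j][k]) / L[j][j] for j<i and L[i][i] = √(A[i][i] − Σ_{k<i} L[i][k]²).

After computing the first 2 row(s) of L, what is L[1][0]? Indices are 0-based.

Step 1: L[0][0] = √(16) = 4.
  L[1][0] = (-8) / L[0][0] = -2.
Step 2: L[1][1] = √(4) = 2.

L[1][0] = -2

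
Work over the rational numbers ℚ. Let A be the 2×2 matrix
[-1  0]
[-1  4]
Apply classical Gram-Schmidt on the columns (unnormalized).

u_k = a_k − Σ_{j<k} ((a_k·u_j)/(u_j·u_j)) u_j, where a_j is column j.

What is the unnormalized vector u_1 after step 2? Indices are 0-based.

Step 1: u_0 = a_0 = (-1, -1).
Step 2: u_1 = a_1 − (-2)·u_0 = (-2, 2).

u_1 = (-2, 2)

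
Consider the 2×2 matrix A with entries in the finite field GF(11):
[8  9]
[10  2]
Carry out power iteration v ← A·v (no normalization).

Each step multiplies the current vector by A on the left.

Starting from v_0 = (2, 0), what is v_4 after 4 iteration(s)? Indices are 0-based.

v_4 = (4, 1)

v_0 = (2, 0).
v_1 = A·v_0 = (5, 9).
v_2 = A·v_1 = (0, 2).
v_3 = A·v_2 = (7, 4).
v_4 = A·v_3 = (4, 1).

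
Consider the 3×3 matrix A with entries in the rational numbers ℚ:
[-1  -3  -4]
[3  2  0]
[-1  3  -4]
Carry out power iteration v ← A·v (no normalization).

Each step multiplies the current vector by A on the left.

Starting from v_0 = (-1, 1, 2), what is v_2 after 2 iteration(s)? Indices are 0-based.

v_2 = (29, -32, 23)

v_0 = (-1, 1, 2).
v_1 = A·v_0 = (-10, -1, -4).
v_2 = A·v_1 = (29, -32, 23).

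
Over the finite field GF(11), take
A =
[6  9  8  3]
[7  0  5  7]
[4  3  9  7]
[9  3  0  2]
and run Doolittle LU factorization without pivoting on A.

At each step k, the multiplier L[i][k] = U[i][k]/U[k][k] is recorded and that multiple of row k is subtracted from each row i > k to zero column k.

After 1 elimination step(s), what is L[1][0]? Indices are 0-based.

[col 0] pivot 6
  R1 -= 3*R0 → (0, 6, 3, 9)  (L[1][0] := 3)
  R2 -= 8*R0 → (0, 8, 0, 5)  (L[2][0] := 8)
  R3 -= 7*R0 → (0, 6, 10, 3)  (L[3][0] := 7)

L[1][0] = 3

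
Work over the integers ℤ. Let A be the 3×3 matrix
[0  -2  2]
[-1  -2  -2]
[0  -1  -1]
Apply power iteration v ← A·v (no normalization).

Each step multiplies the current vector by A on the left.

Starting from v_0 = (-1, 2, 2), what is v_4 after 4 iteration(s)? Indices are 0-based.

v_4 = (78, 232, 105)

v_0 = (-1, 2, 2).
v_1 = A·v_0 = (0, -7, -4).
v_2 = A·v_1 = (6, 22, 11).
v_3 = A·v_2 = (-22, -72, -33).
v_4 = A·v_3 = (78, 232, 105).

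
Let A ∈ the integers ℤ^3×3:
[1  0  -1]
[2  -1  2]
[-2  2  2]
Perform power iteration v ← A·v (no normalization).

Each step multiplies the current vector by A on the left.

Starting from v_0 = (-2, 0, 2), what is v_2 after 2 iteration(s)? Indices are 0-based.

v_0 = (-2, 0, 2).
v_1 = A·v_0 = (-4, 0, 8).
v_2 = A·v_1 = (-12, 8, 24).

v_2 = (-12, 8, 24)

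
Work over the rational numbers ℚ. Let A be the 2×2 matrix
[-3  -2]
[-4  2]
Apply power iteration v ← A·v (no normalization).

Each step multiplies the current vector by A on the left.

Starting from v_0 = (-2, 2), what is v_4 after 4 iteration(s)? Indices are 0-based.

v_0 = (-2, 2).
v_1 = A·v_0 = (2, 12).
v_2 = A·v_1 = (-30, 16).
v_3 = A·v_2 = (58, 152).
v_4 = A·v_3 = (-478, 72).

v_4 = (-478, 72)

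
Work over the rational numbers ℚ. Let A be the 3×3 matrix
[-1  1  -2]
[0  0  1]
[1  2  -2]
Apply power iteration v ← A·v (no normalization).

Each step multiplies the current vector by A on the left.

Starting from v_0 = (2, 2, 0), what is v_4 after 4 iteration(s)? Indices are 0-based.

v_0 = (2, 2, 0).
v_1 = A·v_0 = (0, 0, 6).
v_2 = A·v_1 = (-12, 6, -12).
v_3 = A·v_2 = (42, -12, 24).
v_4 = A·v_3 = (-102, 24, -30).

v_4 = (-102, 24, -30)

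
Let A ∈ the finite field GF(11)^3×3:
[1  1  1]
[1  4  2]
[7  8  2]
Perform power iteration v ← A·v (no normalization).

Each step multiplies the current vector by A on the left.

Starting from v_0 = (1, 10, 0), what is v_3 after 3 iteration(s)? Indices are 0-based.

v_3 = (0, 9, 6)

v_0 = (1, 10, 0).
v_1 = A·v_0 = (0, 8, 10).
v_2 = A·v_1 = (7, 8, 7).
v_3 = A·v_2 = (0, 9, 6).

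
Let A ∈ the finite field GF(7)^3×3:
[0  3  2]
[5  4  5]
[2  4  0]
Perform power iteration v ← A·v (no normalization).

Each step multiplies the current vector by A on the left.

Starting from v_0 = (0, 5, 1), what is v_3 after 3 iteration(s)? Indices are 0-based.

v_3 = (3, 5, 5)

v_0 = (0, 5, 1).
v_1 = A·v_0 = (3, 4, 6).
v_2 = A·v_1 = (3, 5, 1).
v_3 = A·v_2 = (3, 5, 5).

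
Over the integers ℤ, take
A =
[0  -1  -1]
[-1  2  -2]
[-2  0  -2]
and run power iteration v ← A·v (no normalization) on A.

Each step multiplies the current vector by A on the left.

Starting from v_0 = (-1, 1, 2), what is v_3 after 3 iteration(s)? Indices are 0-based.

v_0 = (-1, 1, 2).
v_1 = A·v_0 = (-3, -1, -2).
v_2 = A·v_1 = (3, 5, 10).
v_3 = A·v_2 = (-15, -13, -26).

v_3 = (-15, -13, -26)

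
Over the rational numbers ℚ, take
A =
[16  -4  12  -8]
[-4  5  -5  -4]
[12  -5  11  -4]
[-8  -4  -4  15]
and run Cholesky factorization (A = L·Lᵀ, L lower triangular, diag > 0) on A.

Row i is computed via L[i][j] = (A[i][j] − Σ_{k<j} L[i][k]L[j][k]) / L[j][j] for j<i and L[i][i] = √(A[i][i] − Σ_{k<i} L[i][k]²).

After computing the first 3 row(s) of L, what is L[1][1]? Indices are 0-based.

Step 1: L[0][0] = √(16) = 4.
  L[1][0] = (-4) / L[0][0] = -1.
Step 2: L[1][1] = √(4) = 2.
  L[2][0] = (12) / L[0][0] = 3.
  L[2][1] = (-2) / L[1][1] = -1.
Step 3: L[2][2] = √(1) = 1.

L[1][1] = 2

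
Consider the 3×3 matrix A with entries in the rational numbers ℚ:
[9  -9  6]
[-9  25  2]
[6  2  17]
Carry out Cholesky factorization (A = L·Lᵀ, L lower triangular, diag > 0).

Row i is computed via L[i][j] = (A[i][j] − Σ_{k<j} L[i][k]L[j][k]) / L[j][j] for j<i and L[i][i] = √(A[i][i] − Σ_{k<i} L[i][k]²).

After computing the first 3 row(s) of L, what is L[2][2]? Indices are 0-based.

L[2][2] = 3

Step 1: L[0][0] = √(9) = 3.
  L[1][0] = (-9) / L[0][0] = -3.
Step 2: L[1][1] = √(16) = 4.
  L[2][0] = (6) / L[0][0] = 2.
  L[2][1] = (8) / L[1][1] = 2.
Step 3: L[2][2] = √(9) = 3.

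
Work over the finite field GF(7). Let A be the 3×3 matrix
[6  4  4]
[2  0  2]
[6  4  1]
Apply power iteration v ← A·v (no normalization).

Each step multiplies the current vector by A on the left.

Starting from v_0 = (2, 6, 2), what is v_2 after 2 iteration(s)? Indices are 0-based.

v_0 = (2, 6, 2).
v_1 = A·v_0 = (2, 1, 3).
v_2 = A·v_1 = (0, 3, 5).

v_2 = (0, 3, 5)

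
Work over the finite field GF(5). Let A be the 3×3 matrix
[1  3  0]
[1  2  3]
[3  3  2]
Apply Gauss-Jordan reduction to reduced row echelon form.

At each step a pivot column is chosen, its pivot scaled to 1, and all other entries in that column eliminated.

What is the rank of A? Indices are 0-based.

rank = 3

pivot(0,0)=1: scale R0 → (1, 3, 0)
  clear (1,0): R1 −= (1)R0 → (0, 4, 3)
  clear (2,0): R2 −= (3)R0 → (0, 4, 2)
pivot(1,1)=4: scale R1 → (0, 1, 2)
  clear (0,1): R0 −= (3)R1 → (1, 0, 4)
  clear (2,1): R2 −= (4)R1 → (0, 0, 4)
pivot(2,2)=4: scale R2 → (0, 0, 1)
  clear (0,2): R0 −= (4)R2 → (1, 0, 0)
  clear (1,2): R1 −= (2)R2 → (0, 1, 0)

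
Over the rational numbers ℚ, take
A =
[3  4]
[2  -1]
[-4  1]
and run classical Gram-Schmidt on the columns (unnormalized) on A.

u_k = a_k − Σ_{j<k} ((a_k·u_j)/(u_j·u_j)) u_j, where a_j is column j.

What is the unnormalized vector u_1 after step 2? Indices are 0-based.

u_1 = (98/29, -41/29, 53/29)

Step 1: u_0 = a_0 = (3, 2, -4).
Step 2: u_1 = a_1 − (6/29)·u_0 = (98/29, -41/29, 53/29).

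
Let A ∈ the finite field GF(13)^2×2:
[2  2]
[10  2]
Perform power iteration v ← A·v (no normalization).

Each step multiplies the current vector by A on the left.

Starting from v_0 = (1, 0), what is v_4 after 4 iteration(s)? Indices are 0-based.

v_4 = (12, 9)

v_0 = (1, 0).
v_1 = A·v_0 = (2, 10).
v_2 = A·v_1 = (11, 1).
v_3 = A·v_2 = (11, 8).
v_4 = A·v_3 = (12, 9).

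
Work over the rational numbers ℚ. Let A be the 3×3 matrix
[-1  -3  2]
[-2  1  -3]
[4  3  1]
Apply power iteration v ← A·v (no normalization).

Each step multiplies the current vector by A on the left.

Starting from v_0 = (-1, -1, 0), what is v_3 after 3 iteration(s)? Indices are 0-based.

v_0 = (-1, -1, 0).
v_1 = A·v_0 = (4, 1, -7).
v_2 = A·v_1 = (-21, 14, 12).
v_3 = A·v_2 = (3, 20, -30).

v_3 = (3, 20, -30)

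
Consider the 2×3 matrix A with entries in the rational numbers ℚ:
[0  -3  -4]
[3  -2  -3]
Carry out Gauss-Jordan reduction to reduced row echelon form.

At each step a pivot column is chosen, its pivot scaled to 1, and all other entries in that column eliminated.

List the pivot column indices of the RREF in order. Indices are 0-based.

pivot columns: 0, 1

pivot(0,0): swap R0↔R1
pivot(0,0)=3: scale R0 → (1, -2/3, -1)
pivot(1,1)=-3: scale R1 → (0, 1, 4/3)
  clear (0,1): R0 −= (-2/3)R1 → (1, 0, -1/9)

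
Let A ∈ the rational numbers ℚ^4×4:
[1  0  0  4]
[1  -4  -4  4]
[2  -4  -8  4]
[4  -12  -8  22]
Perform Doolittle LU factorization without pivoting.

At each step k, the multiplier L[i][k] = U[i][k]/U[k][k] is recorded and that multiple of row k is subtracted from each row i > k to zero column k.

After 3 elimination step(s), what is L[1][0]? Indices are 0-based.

[col 0] pivot 1
  R1 -= 1*R0 → (0, -4, -4, 0)  (L[1][0] := 1)
  R2 -= 2*R0 → (0, -4, -8, -4)  (L[2][0] := 2)
  R3 -= 4*R0 → (0, -12, -8, 6)  (L[3][0] := 4)
[col 1] pivot -4
  R2 -= 1*R1 → (0, 0, -4, -4)  (L[2][1] := 1)
  R3 -= 3*R1 → (0, 0, 4, 6)  (L[3][1] := 3)
[col 2] pivot -4
  R3 -= -1*R2 → (0, 0, 0, 2)  (L[3][2] := -1)

L[1][0] = 1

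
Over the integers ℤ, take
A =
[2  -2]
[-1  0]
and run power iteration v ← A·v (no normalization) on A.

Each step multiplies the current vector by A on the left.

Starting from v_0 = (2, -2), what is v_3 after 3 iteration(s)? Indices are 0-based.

v_3 = (56, -20)

v_0 = (2, -2).
v_1 = A·v_0 = (8, -2).
v_2 = A·v_1 = (20, -8).
v_3 = A·v_2 = (56, -20).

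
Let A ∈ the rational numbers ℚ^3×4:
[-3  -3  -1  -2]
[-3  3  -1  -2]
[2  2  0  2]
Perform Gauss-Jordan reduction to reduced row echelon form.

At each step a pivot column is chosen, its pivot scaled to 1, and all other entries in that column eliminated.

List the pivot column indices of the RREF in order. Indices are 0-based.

pivot columns: 0, 1, 2

[1] R0 /= -3  ⇒  (1, 1, 1/3, 2/3)
     R1 -= -3·R0  ⇒  (0, 6, 0, 0)
     R2 -= 2·R0  ⇒  (0, 0, -2/3, 2/3)
[2] R1 /= 6  ⇒  (0, 1, 0, 0)
     R0 -= 1·R1  ⇒  (1, 0, 1/3, 2/3)
[3] R2 /= -2/3  ⇒  (0, 0, 1, -1)
     R0 -= 1/3·R2  ⇒  (1, 0, 0, 1)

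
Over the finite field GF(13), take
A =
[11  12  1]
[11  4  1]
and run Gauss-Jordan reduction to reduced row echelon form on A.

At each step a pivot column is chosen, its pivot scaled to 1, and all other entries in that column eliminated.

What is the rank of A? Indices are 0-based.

rank = 2

pivot(0,0)=11: scale R0 → (1, 7, 6)
  clear (1,0): R1 −= (11)R0 → (0, 5, 0)
pivot(1,1)=5: scale R1 → (0, 1, 0)
  clear (0,1): R0 −= (7)R1 → (1, 0, 6)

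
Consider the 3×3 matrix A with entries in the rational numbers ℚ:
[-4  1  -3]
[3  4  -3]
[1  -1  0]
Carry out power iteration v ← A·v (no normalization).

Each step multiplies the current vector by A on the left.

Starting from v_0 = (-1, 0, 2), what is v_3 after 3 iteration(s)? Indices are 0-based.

v_0 = (-1, 0, 2).
v_1 = A·v_0 = (-2, -9, -1).
v_2 = A·v_1 = (2, -39, 7).
v_3 = A·v_2 = (-68, -171, 41).

v_3 = (-68, -171, 41)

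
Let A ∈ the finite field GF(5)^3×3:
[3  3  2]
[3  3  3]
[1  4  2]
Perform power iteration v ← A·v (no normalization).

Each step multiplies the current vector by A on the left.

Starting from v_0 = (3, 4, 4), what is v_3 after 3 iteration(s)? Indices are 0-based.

v_0 = (3, 4, 4).
v_1 = A·v_0 = (4, 3, 2).
v_2 = A·v_1 = (0, 2, 0).
v_3 = A·v_2 = (1, 1, 3).

v_3 = (1, 1, 3)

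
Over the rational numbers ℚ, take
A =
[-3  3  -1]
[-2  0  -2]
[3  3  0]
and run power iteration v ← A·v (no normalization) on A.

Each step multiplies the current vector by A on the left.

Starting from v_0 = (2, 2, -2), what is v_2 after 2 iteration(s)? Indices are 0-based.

v_0 = (2, 2, -2).
v_1 = A·v_0 = (2, 0, 12).
v_2 = A·v_1 = (-18, -28, 6).

v_2 = (-18, -28, 6)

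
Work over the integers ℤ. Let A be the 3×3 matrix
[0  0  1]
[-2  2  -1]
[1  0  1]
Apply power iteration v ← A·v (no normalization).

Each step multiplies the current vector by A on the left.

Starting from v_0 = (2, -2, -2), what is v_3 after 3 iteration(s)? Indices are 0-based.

v_3 = (-2, -14, -2)

v_0 = (2, -2, -2).
v_1 = A·v_0 = (-2, -6, 0).
v_2 = A·v_1 = (0, -8, -2).
v_3 = A·v_2 = (-2, -14, -2).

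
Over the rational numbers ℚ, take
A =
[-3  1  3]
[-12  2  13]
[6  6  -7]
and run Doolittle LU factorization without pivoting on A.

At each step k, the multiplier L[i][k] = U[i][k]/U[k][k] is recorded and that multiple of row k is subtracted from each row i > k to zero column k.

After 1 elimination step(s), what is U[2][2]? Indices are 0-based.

k=0: U[0][0]=-3
  eliminate (1,0): mult=4, new row 1: (0, -2, 1); set L[1][0]=4
  eliminate (2,0): mult=-2, new row 2: (0, 8, -1); set L[2][0]=-2

U[2][2] = -1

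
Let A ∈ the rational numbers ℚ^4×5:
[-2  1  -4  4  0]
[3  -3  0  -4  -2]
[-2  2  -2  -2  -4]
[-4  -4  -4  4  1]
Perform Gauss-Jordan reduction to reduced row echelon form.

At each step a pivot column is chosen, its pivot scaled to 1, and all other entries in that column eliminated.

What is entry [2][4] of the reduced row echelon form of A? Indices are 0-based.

M[2][4] = 159/232

[1] R0 /= -2  ⇒  (1, -1/2, 2, -2, 0)
     R1 -= 3·R0  ⇒  (0, -3/2, -6, 2, -2)
     R2 -= -2·R0  ⇒  (0, 1, 2, -6, -4)
     R3 -= -4·R0  ⇒  (0, -6, 4, -4, 1)
[2] R1 /= -3/2  ⇒  (0, 1, 4, -4/3, 4/3)
     R0 -= -1/2·R1  ⇒  (1, 0, 4, -8/3, 2/3)
     R2 -= 1·R1  ⇒  (0, 0, -2, -14/3, -16/3)
     R3 -= -6·R1  ⇒  (0, 0, 28, -12, 9)
[3] R2 /= -2  ⇒  (0, 0, 1, 7/3, 8/3)
     R0 -= 4·R2  ⇒  (1, 0, 0, -12, -10)
     R1 -= 4·R2  ⇒  (0, 1, 0, -32/3, -28/3)
     R3 -= 28·R2  ⇒  (0, 0, 0, -232/3, -197/3)
[4] R3 /= -232/3  ⇒  (0, 0, 0, 1, 197/232)
     R0 -= -12·R3  ⇒  (1, 0, 0, 0, 11/58)
     R1 -= -32/3·R3  ⇒  (0, 1, 0, 0, -8/29)
     R2 -= 7/3·R3  ⇒  (0, 0, 1, 0, 159/232)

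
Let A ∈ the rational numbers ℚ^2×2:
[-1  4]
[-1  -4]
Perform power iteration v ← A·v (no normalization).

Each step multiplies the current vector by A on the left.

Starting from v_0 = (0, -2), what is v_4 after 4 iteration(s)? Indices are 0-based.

v_0 = (0, -2).
v_1 = A·v_0 = (-8, 8).
v_2 = A·v_1 = (40, -24).
v_3 = A·v_2 = (-136, 56).
v_4 = A·v_3 = (360, -88).

v_4 = (360, -88)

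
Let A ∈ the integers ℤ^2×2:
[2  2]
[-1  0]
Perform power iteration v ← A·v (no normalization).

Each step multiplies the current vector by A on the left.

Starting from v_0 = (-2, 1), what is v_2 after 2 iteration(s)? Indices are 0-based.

v_0 = (-2, 1).
v_1 = A·v_0 = (-2, 2).
v_2 = A·v_1 = (0, 2).

v_2 = (0, 2)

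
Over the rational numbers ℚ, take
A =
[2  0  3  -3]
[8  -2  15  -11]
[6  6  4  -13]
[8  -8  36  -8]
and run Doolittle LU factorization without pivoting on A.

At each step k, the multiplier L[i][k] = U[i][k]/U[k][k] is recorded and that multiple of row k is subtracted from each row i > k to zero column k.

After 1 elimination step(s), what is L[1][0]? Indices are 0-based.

k=0: U[0][0]=2
  eliminate (1,0): mult=4, new row 1: (0, -2, 3, 1); set L[1][0]=4
  eliminate (2,0): mult=3, new row 2: (0, 6, -5, -4); set L[2][0]=3
  eliminate (3,0): mult=4, new row 3: (0, -8, 24, 4); set L[3][0]=4

L[1][0] = 4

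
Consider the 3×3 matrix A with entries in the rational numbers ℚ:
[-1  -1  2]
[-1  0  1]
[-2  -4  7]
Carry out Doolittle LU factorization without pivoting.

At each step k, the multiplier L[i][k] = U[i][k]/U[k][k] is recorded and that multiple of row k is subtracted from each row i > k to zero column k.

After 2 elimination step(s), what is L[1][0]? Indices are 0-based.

L[1][0] = 1

[col 0] pivot -1
  R1 -= 1*R0 → (0, 1, -1)  (L[1][0] := 1)
  R2 -= 2*R0 → (0, -2, 3)  (L[2][0] := 2)
[col 1] pivot 1
  R2 -= -2*R1 → (0, 0, 1)  (L[2][1] := -2)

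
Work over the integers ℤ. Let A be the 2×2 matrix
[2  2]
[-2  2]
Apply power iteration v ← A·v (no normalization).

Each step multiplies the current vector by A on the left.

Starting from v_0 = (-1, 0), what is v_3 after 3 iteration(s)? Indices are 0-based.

v_0 = (-1, 0).
v_1 = A·v_0 = (-2, 2).
v_2 = A·v_1 = (0, 8).
v_3 = A·v_2 = (16, 16).

v_3 = (16, 16)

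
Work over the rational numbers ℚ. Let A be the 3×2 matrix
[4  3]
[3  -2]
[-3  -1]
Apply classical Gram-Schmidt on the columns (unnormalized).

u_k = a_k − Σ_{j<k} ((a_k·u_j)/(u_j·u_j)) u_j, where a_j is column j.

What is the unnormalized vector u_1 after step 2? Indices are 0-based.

u_1 = (33/17, -95/34, -7/34)

Step 1: u_0 = a_0 = (4, 3, -3).
Step 2: u_1 = a_1 − (9/34)·u_0 = (33/17, -95/34, -7/34).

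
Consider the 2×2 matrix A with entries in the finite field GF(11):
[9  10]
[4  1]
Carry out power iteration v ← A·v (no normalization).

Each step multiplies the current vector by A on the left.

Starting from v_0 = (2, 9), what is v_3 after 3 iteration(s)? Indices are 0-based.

v_3 = (6, 1)

v_0 = (2, 9).
v_1 = A·v_0 = (9, 6).
v_2 = A·v_1 = (9, 9).
v_3 = A·v_2 = (6, 1).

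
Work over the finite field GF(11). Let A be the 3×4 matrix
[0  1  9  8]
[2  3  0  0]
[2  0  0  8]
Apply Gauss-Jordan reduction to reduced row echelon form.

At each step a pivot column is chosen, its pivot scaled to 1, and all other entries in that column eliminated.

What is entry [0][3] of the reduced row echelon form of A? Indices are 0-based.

pivot(0,0): swap R0↔R1
pivot(0,0)=2: scale R0 → (1, 7, 0, 0)
  clear (2,0): R2 −= (2)R0 → (0, 8, 0, 8)
pivot(1,1)=1: scale R1 → (0, 1, 9, 8)
  clear (0,1): R0 −= (7)R1 → (1, 0, 3, 10)
  clear (2,1): R2 −= (8)R1 → (0, 0, 5, 10)
pivot(2,2)=5: scale R2 → (0, 0, 1, 2)
  clear (0,2): R0 −= (3)R2 → (1, 0, 0, 4)
  clear (1,2): R1 −= (9)R2 → (0, 1, 0, 1)

M[0][3] = 4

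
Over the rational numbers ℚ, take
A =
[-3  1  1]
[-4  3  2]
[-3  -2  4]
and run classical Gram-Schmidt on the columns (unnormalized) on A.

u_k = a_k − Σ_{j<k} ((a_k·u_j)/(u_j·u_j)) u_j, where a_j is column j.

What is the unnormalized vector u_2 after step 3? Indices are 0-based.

Step 1: u_0 = a_0 = (-3, -4, -3).
Step 2: u_1 = a_1 − (-9/34)·u_0 = (7/34, 33/17, -95/34).
Step 3: u_2 = a_2 − (-23/34)·u_0 − (-241/395)·u_1 = (-357/395, 189/395, 21/79).

u_2 = (-357/395, 189/395, 21/79)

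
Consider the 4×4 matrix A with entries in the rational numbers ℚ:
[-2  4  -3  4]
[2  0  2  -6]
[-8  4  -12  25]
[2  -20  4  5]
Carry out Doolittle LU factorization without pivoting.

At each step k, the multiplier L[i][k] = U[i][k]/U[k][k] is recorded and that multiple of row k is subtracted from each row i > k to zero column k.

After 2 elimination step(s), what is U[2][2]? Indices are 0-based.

k=0: U[0][0]=-2
  eliminate (1,0): mult=-1, new row 1: (0, 4, -1, -2); set L[1][0]=-1
  eliminate (2,0): mult=4, new row 2: (0, -12, 0, 9); set L[2][0]=4
  eliminate (3,0): mult=-1, new row 3: (0, -16, 1, 9); set L[3][0]=-1
k=1: U[1][1]=4
  eliminate (2,1): mult=-3, new row 2: (0, 0, -3, 3); set L[2][1]=-3
  eliminate (3,1): mult=-4, new row 3: (0, 0, -3, 1); set L[3][1]=-4

U[2][2] = -3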